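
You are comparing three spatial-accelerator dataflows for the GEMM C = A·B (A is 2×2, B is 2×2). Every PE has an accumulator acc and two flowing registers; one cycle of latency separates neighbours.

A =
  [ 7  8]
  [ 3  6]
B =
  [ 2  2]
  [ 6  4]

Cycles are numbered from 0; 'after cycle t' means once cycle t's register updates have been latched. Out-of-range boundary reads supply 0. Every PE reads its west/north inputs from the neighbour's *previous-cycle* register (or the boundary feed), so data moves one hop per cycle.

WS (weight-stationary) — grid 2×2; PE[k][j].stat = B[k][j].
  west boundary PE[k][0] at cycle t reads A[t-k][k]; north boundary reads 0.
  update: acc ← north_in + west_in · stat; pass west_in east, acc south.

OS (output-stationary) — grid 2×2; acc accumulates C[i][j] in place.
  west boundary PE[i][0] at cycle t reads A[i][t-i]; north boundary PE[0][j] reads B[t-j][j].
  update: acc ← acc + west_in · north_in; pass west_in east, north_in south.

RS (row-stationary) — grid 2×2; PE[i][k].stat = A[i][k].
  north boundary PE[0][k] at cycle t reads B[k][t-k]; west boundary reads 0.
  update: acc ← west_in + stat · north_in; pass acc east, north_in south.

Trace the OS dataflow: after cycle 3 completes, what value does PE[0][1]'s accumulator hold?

OS on a 2×2 grid — tracing PE[0][1] and its feeders:
  t=0 PE[0][0]: acc=14 h=7 v=2
  t=0 PE[0][1]: acc=0 h=0 v=0
  t=1 PE[0][0]: acc=62 h=8 v=6
  t=1 PE[0][1]: acc=14 h=7 v=2
  t=2 PE[0][0]: acc=62 h=0 v=0
  t=2 PE[0][1]: acc=46 h=8 v=4
  t=3 PE[0][0]: acc=62 h=0 v=0
  t=3 PE[0][1]: acc=46 h=0 v=0

PE[0][1].acc = 46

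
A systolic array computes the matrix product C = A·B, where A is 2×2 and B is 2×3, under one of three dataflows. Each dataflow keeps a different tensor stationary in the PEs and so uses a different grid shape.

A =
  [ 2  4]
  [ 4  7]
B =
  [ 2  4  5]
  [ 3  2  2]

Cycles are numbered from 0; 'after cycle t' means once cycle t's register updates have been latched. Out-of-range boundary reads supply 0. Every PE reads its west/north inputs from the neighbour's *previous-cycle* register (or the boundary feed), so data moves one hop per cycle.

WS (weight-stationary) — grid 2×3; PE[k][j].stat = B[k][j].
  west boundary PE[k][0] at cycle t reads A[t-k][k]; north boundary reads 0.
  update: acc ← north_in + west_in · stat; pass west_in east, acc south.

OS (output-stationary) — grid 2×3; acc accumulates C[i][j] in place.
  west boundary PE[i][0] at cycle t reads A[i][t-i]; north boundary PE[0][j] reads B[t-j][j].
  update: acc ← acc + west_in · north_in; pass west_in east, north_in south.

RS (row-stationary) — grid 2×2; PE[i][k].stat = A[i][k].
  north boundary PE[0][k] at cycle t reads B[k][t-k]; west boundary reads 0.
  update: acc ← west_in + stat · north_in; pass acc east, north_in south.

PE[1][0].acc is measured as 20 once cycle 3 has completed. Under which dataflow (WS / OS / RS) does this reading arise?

dataflow = RS

— WS: 2×3; PE[1][0] trace:
  after 0 — PE[1][0] acc=0, pass-E 0, pass-S 0
  after 1 — PE[1][0] acc=16, pass-E 4, pass-S 16
  after 2 — PE[1][0] acc=29, pass-E 7, pass-S 29
  after 3 — PE[1][0] acc=0, pass-E 0, pass-S 0
— OS: 2×3; PE[1][0] trace:
  after 0 — PE[1][0] acc=0, pass-E 0, pass-S 0
  after 1 — PE[1][0] acc=8, pass-E 4, pass-S 2
  after 2 — PE[1][0] acc=29, pass-E 7, pass-S 3
  after 3 — PE[1][0] acc=29, pass-E 0, pass-S 0
— RS: 2×2; PE[1][0] trace:
  after 0 — PE[1][0] acc=0, pass-E 0, pass-S 0
  after 1 — PE[1][0] acc=8, pass-E 8, pass-S 2
  after 2 — PE[1][0] acc=16, pass-E 16, pass-S 4
  after 3 — PE[1][0] acc=20, pass-E 20, pass-S 5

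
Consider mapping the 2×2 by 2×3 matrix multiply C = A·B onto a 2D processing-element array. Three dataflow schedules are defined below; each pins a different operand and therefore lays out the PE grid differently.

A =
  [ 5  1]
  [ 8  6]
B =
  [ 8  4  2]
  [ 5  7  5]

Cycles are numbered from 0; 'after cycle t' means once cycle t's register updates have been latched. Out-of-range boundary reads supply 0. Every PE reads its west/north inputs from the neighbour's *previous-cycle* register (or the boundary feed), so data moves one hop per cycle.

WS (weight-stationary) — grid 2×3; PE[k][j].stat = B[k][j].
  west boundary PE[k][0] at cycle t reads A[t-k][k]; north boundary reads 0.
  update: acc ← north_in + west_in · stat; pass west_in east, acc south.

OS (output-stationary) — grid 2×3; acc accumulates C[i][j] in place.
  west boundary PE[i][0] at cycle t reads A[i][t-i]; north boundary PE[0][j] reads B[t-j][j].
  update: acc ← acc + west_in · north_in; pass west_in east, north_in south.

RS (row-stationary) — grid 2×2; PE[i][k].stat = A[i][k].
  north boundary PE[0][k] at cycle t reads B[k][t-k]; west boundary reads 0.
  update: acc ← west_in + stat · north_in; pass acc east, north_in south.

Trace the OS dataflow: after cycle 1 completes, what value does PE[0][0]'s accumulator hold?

OS on a 2×3 grid — tracing PE[0][0] and its feeders:
  [0] (0,0) acc=40 (h:5 v:8)
  [1] (0,0) acc=45 (h:1 v:5)

PE[0][0].acc = 45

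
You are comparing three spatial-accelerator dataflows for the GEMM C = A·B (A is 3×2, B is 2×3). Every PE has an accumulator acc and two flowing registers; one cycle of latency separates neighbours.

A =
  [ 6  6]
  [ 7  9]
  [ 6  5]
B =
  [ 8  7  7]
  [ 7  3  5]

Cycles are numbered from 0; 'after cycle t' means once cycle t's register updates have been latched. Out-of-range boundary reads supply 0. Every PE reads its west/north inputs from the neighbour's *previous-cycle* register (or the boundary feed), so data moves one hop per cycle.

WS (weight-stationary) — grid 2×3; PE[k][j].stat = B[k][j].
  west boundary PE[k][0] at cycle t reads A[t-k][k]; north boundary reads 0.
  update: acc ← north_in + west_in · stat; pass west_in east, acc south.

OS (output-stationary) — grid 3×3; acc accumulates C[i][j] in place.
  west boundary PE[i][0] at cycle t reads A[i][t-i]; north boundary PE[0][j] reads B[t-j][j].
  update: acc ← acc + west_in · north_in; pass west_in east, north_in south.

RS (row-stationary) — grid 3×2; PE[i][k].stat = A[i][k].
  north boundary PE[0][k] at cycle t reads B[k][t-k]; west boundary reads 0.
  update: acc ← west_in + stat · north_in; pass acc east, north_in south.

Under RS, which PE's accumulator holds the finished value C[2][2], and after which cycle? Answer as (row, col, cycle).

(row, col, cycle) = (2, 1, 5)

Under RS, C[2][2] lands at PE[2][1]:
  step 0 · PE2,1: acc=0; fwd→0 fwd↓0
  step 1 · PE2,1: acc=0; fwd→0 fwd↓0
  step 2 · PE2,1: acc=0; fwd→0 fwd↓0
  step 3 · PE2,1: acc=83; fwd→83 fwd↓7
  step 4 · PE2,1: acc=57; fwd→57 fwd↓3
  step 5 · PE2,1: acc=67; fwd→67 fwd↓5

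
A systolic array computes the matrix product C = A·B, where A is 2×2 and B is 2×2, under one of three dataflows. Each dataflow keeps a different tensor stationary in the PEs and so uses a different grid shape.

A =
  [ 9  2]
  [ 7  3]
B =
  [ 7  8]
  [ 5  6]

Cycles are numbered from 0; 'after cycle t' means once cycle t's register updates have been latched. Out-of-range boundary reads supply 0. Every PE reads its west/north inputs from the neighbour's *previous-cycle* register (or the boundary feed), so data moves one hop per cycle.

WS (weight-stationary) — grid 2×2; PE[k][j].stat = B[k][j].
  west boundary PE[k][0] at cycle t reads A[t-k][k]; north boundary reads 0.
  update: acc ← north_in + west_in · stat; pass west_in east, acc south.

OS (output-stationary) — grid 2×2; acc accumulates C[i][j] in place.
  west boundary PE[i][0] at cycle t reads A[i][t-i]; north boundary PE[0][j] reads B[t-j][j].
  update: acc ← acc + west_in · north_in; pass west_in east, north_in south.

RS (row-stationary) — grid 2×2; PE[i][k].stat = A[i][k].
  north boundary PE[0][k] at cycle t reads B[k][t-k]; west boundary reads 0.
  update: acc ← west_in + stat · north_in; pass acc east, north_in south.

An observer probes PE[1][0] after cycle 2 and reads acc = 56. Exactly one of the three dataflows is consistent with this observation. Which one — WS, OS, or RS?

— WS: 2×2; PE[1][0] trace:
  @0  [1,0]  acc 0  |  →0  ↓0
  @1  [1,0]  acc 73  |  →2  ↓73
  @2  [1,0]  acc 64  |  →3  ↓64
— OS: 2×2; PE[1][0] trace:
  @0  [1,0]  acc 0  |  →0  ↓0
  @1  [1,0]  acc 49  |  →7  ↓7
  @2  [1,0]  acc 64  |  →3  ↓5
— RS: 2×2; PE[1][0] trace:
  @0  [1,0]  acc 0  |  →0  ↓0
  @1  [1,0]  acc 49  |  →49  ↓7
  @2  [1,0]  acc 56  |  →56  ↓8

dataflow = RS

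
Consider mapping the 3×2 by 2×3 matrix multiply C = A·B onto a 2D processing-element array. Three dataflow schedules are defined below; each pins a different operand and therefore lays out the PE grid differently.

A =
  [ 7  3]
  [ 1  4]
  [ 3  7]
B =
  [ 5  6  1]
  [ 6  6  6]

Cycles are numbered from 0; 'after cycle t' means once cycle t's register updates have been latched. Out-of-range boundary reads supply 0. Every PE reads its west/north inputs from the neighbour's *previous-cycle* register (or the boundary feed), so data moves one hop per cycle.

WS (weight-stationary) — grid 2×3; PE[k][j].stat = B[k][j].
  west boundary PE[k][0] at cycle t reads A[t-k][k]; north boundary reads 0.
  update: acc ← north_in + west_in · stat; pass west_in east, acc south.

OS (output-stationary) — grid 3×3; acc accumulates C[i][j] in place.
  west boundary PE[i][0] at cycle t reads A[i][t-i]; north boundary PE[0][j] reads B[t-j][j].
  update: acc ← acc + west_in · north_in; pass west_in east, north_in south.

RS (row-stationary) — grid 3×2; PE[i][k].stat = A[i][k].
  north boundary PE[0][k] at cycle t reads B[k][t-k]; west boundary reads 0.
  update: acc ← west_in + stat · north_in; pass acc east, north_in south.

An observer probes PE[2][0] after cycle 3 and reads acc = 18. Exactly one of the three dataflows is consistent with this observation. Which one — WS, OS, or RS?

dataflow = RS

— WS: 2×3 array has no PE[2][0].
OS (3×3 grid), PE[2][0]:
  0: (2,0).acc=0  regs=<0,0>
  1: (2,0).acc=0  regs=<0,0>
  2: (2,0).acc=15  regs=<3,5>
  3: (2,0).acc=57  regs=<7,6>
RS (3×2 grid), PE[2][0]:
  0: (2,0).acc=0  regs=<0,0>
  1: (2,0).acc=0  regs=<0,0>
  2: (2,0).acc=15  regs=<15,5>
  3: (2,0).acc=18  regs=<18,6>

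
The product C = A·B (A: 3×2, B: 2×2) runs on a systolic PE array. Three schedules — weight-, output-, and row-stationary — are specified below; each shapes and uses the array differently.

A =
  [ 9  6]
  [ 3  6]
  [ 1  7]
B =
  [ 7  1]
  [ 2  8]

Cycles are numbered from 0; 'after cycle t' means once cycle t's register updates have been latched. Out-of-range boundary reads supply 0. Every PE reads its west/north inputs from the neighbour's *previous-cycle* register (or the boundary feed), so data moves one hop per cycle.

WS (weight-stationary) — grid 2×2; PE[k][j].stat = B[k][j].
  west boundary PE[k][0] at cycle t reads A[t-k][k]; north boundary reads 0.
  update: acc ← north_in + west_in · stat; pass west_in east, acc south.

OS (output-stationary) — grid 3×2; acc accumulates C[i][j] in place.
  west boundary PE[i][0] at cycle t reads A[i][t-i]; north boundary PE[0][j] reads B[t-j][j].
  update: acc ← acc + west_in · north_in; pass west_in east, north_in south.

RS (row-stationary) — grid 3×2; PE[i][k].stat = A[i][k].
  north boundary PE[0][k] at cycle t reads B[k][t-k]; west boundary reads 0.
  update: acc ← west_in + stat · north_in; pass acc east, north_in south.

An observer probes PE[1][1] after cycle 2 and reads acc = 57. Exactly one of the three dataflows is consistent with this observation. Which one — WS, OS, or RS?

dataflow = WS

WS [2×2] PE[1][1] across cycles:
  @0  [1,1]  acc 0  |  →0  ↓0
  @1  [1,1]  acc 0  |  →0  ↓0
  @2  [1,1]  acc 57  |  →6  ↓57
OS [3×2] PE[1][1] across cycles:
  @0  [1,1]  acc 0  |  →0  ↓0
  @1  [1,1]  acc 0  |  →0  ↓0
  @2  [1,1]  acc 3  |  →3  ↓1
RS [3×2] PE[1][1] across cycles:
  @0  [1,1]  acc 0  |  →0  ↓0
  @1  [1,1]  acc 0  |  →0  ↓0
  @2  [1,1]  acc 33  |  →33  ↓2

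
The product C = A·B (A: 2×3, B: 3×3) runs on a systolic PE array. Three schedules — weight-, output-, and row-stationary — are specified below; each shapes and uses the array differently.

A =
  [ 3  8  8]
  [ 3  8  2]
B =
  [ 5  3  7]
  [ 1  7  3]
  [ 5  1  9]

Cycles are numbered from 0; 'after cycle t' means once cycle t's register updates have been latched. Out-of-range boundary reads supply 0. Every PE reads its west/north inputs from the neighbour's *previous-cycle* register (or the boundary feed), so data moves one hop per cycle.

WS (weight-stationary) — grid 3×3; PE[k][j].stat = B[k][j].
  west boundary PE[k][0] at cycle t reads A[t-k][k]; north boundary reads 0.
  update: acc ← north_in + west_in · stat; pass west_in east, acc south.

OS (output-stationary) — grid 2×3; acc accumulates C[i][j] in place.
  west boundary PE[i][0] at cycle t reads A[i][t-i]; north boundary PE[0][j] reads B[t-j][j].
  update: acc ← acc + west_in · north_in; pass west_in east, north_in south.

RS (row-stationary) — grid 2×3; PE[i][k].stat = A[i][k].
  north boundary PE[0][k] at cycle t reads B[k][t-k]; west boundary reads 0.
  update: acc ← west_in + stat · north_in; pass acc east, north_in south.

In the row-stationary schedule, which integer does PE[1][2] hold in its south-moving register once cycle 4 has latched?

register = 1

RS (2×3). Following PE[1][2] plus its west/north inputs:
  0: (0,2).acc=0  regs=<0,0>
  0: (1,1).acc=0  regs=<0,0>
  0: (1,2).acc=0  regs=<0,0>
  1: (0,2).acc=0  regs=<0,0>
  1: (1,1).acc=0  regs=<0,0>
  1: (1,2).acc=0  regs=<0,0>
  2: (0,2).acc=63  regs=<63,5>
  2: (1,1).acc=23  regs=<23,1>
  2: (1,2).acc=0  regs=<0,0>
  3: (0,2).acc=73  regs=<73,1>
  3: (1,1).acc=65  regs=<65,7>
  3: (1,2).acc=33  regs=<33,5>
  4: (0,2).acc=117  regs=<117,9>
  4: (1,1).acc=45  regs=<45,3>
  4: (1,2).acc=67  regs=<67,1>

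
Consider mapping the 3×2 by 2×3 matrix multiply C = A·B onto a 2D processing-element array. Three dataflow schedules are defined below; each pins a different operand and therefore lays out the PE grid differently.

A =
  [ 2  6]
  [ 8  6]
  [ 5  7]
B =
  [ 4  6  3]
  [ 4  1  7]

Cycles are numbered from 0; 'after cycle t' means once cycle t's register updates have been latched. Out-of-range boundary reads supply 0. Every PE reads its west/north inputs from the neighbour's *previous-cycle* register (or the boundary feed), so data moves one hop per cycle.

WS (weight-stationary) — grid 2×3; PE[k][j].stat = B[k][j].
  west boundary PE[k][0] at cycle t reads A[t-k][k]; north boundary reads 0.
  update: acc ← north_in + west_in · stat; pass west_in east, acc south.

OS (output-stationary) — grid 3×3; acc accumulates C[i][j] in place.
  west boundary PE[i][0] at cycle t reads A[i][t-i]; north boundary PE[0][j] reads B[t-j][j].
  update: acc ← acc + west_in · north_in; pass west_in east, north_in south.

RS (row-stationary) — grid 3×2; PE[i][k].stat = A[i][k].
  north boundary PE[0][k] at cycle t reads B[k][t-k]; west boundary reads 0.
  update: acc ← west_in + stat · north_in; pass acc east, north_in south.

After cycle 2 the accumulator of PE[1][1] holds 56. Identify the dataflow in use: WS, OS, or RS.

dataflow = RS

WS (2×3 grid), PE[1][1]:
  cycle 0: PE[1][1] → acc 0, east 0, south 0
  cycle 1: PE[1][1] → acc 0, east 0, south 0
  cycle 2: PE[1][1] → acc 18, east 6, south 18
OS (3×3 grid), PE[1][1]:
  cycle 0: PE[1][1] → acc 0, east 0, south 0
  cycle 1: PE[1][1] → acc 0, east 0, south 0
  cycle 2: PE[1][1] → acc 48, east 8, south 6
RS (3×2 grid), PE[1][1]:
  cycle 0: PE[1][1] → acc 0, east 0, south 0
  cycle 1: PE[1][1] → acc 0, east 0, south 0
  cycle 2: PE[1][1] → acc 56, east 56, south 4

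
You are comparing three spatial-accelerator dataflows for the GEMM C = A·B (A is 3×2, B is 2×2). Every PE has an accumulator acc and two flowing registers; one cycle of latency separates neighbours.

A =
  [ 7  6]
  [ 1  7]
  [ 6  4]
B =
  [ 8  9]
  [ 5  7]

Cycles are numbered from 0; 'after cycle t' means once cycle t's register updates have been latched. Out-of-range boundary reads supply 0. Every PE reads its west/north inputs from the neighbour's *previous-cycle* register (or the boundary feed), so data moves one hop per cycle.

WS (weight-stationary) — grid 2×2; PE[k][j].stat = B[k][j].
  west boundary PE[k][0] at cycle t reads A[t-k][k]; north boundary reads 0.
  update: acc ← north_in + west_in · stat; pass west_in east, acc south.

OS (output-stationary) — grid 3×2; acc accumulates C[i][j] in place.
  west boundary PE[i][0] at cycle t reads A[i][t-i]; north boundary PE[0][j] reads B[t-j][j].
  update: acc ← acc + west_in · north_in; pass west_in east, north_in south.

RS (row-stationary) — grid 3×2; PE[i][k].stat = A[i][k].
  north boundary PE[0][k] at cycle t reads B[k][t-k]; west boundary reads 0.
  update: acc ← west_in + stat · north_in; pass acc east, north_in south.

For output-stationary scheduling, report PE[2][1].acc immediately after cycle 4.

Tracing OS — 3×2 array, target PE[2][1]:
  step 0 · PE1,1: acc=0; fwd→0 fwd↓0
  step 0 · PE2,0: acc=0; fwd→0 fwd↓0
  step 0 · PE2,1: acc=0; fwd→0 fwd↓0
  step 1 · PE1,1: acc=0; fwd→0 fwd↓0
  step 1 · PE2,0: acc=0; fwd→0 fwd↓0
  step 1 · PE2,1: acc=0; fwd→0 fwd↓0
  step 2 · PE1,1: acc=9; fwd→1 fwd↓9
  step 2 · PE2,0: acc=48; fwd→6 fwd↓8
  step 2 · PE2,1: acc=0; fwd→0 fwd↓0
  step 3 · PE1,1: acc=58; fwd→7 fwd↓7
  step 3 · PE2,0: acc=68; fwd→4 fwd↓5
  step 3 · PE2,1: acc=54; fwd→6 fwd↓9
  step 4 · PE1,1: acc=58; fwd→0 fwd↓0
  step 4 · PE2,0: acc=68; fwd→0 fwd↓0
  step 4 · PE2,1: acc=82; fwd→4 fwd↓7

PE[2][1].acc = 82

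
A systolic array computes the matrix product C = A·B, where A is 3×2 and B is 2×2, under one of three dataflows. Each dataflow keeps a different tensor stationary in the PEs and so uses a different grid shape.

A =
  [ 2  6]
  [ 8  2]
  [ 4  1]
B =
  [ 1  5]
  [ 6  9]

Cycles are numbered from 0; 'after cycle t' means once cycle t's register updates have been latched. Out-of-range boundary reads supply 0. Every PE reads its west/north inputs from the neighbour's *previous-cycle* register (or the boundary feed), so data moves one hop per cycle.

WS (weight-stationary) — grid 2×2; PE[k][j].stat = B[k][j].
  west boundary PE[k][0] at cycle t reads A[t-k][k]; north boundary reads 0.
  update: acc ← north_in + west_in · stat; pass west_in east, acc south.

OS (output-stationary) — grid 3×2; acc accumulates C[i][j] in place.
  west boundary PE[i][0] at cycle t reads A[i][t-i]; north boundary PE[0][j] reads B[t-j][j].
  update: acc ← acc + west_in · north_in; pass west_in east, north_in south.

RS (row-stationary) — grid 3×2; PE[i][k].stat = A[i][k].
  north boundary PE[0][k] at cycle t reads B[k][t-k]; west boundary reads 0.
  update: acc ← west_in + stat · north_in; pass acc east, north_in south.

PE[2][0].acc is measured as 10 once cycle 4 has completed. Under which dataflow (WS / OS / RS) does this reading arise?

WS (2×2): PE[2][0] does not exist.
— OS: 3×2; PE[2][0] trace:
  t=0 PE[2][0]: acc=0 h=0 v=0
  t=1 PE[2][0]: acc=0 h=0 v=0
  t=2 PE[2][0]: acc=4 h=4 v=1
  t=3 PE[2][0]: acc=10 h=1 v=6
  t=4 PE[2][0]: acc=10 h=0 v=0
— RS: 3×2; PE[2][0] trace:
  t=0 PE[2][0]: acc=0 h=0 v=0
  t=1 PE[2][0]: acc=0 h=0 v=0
  t=2 PE[2][0]: acc=4 h=4 v=1
  t=3 PE[2][0]: acc=20 h=20 v=5
  t=4 PE[2][0]: acc=0 h=0 v=0

dataflow = OS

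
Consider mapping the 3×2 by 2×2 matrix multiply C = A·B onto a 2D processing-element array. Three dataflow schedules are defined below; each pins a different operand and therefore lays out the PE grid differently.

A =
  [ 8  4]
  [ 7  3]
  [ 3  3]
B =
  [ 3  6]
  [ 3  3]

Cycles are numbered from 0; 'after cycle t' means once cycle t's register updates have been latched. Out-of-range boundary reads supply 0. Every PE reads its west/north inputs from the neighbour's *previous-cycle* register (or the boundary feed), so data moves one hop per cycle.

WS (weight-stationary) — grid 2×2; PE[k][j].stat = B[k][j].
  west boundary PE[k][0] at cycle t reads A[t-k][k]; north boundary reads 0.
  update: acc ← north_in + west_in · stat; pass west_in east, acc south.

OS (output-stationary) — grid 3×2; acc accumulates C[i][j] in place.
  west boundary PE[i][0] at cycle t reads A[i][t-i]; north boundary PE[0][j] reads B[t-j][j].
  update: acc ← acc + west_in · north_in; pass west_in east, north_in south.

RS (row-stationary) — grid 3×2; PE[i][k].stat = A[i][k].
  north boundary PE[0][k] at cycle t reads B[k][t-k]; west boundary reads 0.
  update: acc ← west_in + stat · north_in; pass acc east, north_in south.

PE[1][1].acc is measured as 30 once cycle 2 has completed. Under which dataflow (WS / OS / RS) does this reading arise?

dataflow = RS

WS [2×2] PE[1][1] across cycles:
  t=0 PE[1][1]: acc=0 h=0 v=0
  t=1 PE[1][1]: acc=0 h=0 v=0
  t=2 PE[1][1]: acc=60 h=4 v=60
OS [3×2] PE[1][1] across cycles:
  t=0 PE[1][1]: acc=0 h=0 v=0
  t=1 PE[1][1]: acc=0 h=0 v=0
  t=2 PE[1][1]: acc=42 h=7 v=6
RS [3×2] PE[1][1] across cycles:
  t=0 PE[1][1]: acc=0 h=0 v=0
  t=1 PE[1][1]: acc=0 h=0 v=0
  t=2 PE[1][1]: acc=30 h=30 v=3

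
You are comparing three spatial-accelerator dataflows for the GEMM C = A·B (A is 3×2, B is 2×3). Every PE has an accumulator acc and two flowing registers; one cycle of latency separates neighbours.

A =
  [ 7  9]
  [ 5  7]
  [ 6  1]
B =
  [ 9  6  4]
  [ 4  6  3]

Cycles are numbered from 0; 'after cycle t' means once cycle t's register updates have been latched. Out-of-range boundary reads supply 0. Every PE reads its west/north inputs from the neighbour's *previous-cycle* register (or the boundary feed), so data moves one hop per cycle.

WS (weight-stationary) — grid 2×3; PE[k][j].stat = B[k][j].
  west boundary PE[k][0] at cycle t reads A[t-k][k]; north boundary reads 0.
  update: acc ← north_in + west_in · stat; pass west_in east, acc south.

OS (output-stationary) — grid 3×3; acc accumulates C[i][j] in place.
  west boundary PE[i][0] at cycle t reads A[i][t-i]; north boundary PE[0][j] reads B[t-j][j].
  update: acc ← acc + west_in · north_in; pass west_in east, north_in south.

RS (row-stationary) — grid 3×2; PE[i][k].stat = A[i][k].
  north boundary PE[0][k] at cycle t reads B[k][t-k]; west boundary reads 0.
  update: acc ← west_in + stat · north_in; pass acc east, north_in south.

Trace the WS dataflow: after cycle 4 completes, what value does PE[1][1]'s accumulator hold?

WS (2×3). Following PE[1][1] plus its west/north inputs:
  0: (0,1).acc=0  regs=<0,0>
  0: (1,0).acc=0  regs=<0,0>
  0: (1,1).acc=0  regs=<0,0>
  1: (0,1).acc=42  regs=<7,42>
  1: (1,0).acc=99  regs=<9,99>
  1: (1,1).acc=0  regs=<0,0>
  2: (0,1).acc=30  regs=<5,30>
  2: (1,0).acc=73  regs=<7,73>
  2: (1,1).acc=96  regs=<9,96>
  3: (0,1).acc=36  regs=<6,36>
  3: (1,0).acc=58  regs=<1,58>
  3: (1,1).acc=72  regs=<7,72>
  4: (0,1).acc=0  regs=<0,0>
  4: (1,0).acc=0  regs=<0,0>
  4: (1,1).acc=42  regs=<1,42>

PE[1][1].acc = 42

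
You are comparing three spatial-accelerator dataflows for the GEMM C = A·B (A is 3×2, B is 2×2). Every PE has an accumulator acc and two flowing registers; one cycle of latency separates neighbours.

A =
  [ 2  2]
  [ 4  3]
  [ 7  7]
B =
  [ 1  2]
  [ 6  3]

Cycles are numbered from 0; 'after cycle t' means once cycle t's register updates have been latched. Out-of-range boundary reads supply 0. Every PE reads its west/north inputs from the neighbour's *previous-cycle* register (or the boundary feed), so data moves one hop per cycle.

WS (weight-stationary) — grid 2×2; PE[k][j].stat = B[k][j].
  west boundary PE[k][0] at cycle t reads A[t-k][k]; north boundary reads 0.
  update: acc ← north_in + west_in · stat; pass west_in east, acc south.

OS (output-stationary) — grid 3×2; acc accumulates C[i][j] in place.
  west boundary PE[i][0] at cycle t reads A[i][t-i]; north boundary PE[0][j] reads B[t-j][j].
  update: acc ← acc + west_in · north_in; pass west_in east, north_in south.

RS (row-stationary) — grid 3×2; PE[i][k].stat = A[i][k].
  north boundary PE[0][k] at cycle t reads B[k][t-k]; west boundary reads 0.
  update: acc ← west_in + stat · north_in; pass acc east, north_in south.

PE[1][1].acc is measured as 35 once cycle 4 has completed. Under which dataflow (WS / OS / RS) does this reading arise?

dataflow = WS

Under WS (2×2), PE[1][1]:
  [0] (1,1) acc=0 (h:0 v:0)
  [1] (1,1) acc=0 (h:0 v:0)
  [2] (1,1) acc=10 (h:2 v:10)
  [3] (1,1) acc=17 (h:3 v:17)
  [4] (1,1) acc=35 (h:7 v:35)
Under OS (3×2), PE[1][1]:
  [0] (1,1) acc=0 (h:0 v:0)
  [1] (1,1) acc=0 (h:0 v:0)
  [2] (1,1) acc=8 (h:4 v:2)
  [3] (1,1) acc=17 (h:3 v:3)
  [4] (1,1) acc=17 (h:0 v:0)
Under RS (3×2), PE[1][1]:
  [0] (1,1) acc=0 (h:0 v:0)
  [1] (1,1) acc=0 (h:0 v:0)
  [2] (1,1) acc=22 (h:22 v:6)
  [3] (1,1) acc=17 (h:17 v:3)
  [4] (1,1) acc=0 (h:0 v:0)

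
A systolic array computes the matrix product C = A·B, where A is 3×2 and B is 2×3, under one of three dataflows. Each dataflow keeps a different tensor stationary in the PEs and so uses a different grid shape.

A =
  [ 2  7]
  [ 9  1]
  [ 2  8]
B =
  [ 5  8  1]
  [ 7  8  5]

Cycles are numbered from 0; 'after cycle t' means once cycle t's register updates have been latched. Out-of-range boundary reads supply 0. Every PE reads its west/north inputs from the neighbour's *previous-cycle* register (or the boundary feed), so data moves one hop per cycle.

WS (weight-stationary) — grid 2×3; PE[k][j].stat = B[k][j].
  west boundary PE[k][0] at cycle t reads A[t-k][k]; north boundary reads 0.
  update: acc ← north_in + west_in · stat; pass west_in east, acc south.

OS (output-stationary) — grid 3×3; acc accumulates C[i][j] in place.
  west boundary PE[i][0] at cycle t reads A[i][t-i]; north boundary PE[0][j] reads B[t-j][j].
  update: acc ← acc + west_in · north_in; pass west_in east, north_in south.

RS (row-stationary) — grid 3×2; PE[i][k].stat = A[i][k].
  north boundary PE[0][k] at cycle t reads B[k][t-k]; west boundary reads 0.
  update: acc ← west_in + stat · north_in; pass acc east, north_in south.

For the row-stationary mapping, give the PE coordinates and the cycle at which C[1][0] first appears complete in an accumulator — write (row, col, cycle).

RS: C[1][0] accumulates in PE[1][1]:
  c0 r1c1: 0 / 0 / 0
  c1 r1c1: 0 / 0 / 0
  c2 r1c1: 52 / 52 / 7

(row, col, cycle) = (1, 1, 2)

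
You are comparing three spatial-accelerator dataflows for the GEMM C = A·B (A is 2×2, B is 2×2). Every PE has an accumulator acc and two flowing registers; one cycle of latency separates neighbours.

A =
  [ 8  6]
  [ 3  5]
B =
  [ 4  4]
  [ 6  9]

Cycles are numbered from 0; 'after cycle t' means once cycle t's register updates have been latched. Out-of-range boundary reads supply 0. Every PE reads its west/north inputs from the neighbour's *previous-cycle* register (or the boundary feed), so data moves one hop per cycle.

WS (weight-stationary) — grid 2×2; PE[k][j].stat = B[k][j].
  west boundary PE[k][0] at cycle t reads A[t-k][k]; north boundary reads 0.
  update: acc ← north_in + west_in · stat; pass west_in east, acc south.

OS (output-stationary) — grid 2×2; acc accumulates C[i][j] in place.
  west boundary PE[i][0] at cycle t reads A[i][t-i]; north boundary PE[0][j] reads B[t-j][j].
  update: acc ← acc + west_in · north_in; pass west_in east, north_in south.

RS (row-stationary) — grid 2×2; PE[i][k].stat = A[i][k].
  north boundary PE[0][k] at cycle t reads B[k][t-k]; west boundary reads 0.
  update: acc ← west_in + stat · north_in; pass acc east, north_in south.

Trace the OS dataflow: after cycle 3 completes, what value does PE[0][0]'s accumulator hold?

PE[0][0].acc = 68

OS on a 2×2 grid — tracing PE[0][0] and its feeders:
  cycle 0: PE[0][0] → acc 32, east 8, south 4
  cycle 1: PE[0][0] → acc 68, east 6, south 6
  cycle 2: PE[0][0] → acc 68, east 0, south 0
  cycle 3: PE[0][0] → acc 68, east 0, south 0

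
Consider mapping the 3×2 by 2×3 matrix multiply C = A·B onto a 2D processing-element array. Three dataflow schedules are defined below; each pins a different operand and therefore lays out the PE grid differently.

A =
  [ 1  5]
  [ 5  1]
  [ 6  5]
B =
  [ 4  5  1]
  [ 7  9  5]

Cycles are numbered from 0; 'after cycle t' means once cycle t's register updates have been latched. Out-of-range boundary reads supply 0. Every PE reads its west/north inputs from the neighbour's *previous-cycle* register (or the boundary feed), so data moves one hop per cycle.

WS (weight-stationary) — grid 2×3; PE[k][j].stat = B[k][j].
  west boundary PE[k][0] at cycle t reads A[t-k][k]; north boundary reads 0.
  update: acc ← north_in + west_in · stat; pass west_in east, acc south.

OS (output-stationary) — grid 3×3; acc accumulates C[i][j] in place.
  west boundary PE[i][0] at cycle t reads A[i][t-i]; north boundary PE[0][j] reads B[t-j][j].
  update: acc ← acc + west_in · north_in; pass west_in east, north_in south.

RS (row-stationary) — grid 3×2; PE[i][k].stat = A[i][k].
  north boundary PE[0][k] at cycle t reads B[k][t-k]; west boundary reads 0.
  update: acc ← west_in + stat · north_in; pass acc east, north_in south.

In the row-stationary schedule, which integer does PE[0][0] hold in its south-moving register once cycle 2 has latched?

register = 1

RS 3×2: PE[0][0] cycle-by-cycle (with neighbour feeds):
  after 0 — PE[0][0] acc=4, pass-E 4, pass-S 4
  after 1 — PE[0][0] acc=5, pass-E 5, pass-S 5
  after 2 — PE[0][0] acc=1, pass-E 1, pass-S 1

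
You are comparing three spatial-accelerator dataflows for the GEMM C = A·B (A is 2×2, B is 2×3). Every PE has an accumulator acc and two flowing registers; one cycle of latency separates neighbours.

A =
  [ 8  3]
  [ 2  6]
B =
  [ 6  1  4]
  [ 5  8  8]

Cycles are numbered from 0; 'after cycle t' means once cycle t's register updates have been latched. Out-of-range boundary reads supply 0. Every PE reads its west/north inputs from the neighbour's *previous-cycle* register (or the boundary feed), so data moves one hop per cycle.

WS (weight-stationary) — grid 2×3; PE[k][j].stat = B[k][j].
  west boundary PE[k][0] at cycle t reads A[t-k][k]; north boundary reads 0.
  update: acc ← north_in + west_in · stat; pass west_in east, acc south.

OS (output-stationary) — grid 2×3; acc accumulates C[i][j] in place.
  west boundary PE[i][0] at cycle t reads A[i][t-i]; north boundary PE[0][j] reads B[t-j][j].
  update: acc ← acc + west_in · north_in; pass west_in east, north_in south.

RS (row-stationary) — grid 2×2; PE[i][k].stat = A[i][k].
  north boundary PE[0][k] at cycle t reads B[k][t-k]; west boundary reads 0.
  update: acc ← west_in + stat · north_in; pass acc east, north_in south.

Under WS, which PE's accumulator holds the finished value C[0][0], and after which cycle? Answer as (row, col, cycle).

(row, col, cycle) = (1, 0, 1)

WS: C[0][0] accumulates in PE[1][0]:
  cycle 0: PE[1][0] → acc 0, east 0, south 0
  cycle 1: PE[1][0] → acc 63, east 3, south 63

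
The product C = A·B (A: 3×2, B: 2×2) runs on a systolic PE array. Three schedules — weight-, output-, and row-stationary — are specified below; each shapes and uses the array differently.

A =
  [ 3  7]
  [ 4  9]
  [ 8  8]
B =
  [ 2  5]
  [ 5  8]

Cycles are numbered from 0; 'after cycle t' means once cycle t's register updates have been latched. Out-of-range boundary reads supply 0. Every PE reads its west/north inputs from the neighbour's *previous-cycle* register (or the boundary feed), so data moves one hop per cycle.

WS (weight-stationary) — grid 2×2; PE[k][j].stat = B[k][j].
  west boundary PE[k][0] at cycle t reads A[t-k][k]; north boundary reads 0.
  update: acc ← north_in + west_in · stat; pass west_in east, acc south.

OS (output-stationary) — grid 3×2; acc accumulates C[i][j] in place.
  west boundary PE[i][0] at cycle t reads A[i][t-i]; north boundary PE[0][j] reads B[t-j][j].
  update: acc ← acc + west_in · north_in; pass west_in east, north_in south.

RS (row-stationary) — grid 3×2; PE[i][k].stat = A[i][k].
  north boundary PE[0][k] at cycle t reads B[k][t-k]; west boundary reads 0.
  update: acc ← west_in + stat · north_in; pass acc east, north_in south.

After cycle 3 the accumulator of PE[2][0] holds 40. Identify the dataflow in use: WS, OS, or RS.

WS (2×2): PE[2][0] does not exist.
Under OS (3×2), PE[2][0]:
  c0 r2c0: 0 / 0 / 0
  c1 r2c0: 0 / 0 / 0
  c2 r2c0: 16 / 8 / 2
  c3 r2c0: 56 / 8 / 5
Under RS (3×2), PE[2][0]:
  c0 r2c0: 0 / 0 / 0
  c1 r2c0: 0 / 0 / 0
  c2 r2c0: 16 / 16 / 2
  c3 r2c0: 40 / 40 / 5

dataflow = RS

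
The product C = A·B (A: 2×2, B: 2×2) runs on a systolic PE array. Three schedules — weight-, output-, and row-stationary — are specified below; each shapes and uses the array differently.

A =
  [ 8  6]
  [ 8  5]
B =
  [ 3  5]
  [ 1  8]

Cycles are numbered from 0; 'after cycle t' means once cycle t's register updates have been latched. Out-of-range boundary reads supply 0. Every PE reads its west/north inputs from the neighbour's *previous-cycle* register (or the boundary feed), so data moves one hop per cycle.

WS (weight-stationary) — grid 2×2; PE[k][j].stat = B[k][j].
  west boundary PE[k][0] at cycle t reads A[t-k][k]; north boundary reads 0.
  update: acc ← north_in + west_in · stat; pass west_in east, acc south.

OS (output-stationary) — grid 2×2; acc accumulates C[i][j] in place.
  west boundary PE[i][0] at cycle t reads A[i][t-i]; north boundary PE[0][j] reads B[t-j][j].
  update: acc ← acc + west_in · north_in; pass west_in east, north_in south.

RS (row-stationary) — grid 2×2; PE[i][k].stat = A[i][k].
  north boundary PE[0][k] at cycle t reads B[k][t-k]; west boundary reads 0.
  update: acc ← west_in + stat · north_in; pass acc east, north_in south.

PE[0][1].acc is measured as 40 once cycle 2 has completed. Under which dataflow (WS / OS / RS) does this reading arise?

— WS: 2×2; PE[0][1] trace:
  [0] (0,1) acc=0 (h:0 v:0)
  [1] (0,1) acc=40 (h:8 v:40)
  [2] (0,1) acc=40 (h:8 v:40)
— OS: 2×2; PE[0][1] trace:
  [0] (0,1) acc=0 (h:0 v:0)
  [1] (0,1) acc=40 (h:8 v:5)
  [2] (0,1) acc=88 (h:6 v:8)
— RS: 2×2; PE[0][1] trace:
  [0] (0,1) acc=0 (h:0 v:0)
  [1] (0,1) acc=30 (h:30 v:1)
  [2] (0,1) acc=88 (h:88 v:8)

dataflow = WS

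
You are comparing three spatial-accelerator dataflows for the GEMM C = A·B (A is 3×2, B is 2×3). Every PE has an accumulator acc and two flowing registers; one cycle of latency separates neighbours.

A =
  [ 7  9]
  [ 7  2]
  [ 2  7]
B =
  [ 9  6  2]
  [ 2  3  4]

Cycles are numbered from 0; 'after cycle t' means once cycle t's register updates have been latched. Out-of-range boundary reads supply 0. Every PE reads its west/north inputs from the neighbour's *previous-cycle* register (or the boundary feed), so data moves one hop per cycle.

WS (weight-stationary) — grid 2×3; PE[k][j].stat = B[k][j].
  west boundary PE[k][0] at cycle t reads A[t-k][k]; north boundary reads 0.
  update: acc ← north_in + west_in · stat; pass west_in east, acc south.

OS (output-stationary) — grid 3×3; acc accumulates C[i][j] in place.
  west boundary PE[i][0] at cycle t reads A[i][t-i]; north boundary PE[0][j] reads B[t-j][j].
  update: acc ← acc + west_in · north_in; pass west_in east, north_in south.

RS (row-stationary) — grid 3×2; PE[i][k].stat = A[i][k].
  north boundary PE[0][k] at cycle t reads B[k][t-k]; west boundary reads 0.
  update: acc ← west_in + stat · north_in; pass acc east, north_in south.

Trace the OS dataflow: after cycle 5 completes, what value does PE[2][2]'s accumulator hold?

OS (3×3). Following PE[2][2] plus its west/north inputs:
  c0 r1c2: 0 / 0 / 0
  c0 r2c1: 0 / 0 / 0
  c0 r2c2: 0 / 0 / 0
  c1 r1c2: 0 / 0 / 0
  c1 r2c1: 0 / 0 / 0
  c1 r2c2: 0 / 0 / 0
  c2 r1c2: 0 / 0 / 0
  c2 r2c1: 0 / 0 / 0
  c2 r2c2: 0 / 0 / 0
  c3 r1c2: 14 / 7 / 2
  c3 r2c1: 12 / 2 / 6
  c3 r2c2: 0 / 0 / 0
  c4 r1c2: 22 / 2 / 4
  c4 r2c1: 33 / 7 / 3
  c4 r2c2: 4 / 2 / 2
  c5 r1c2: 22 / 0 / 0
  c5 r2c1: 33 / 0 / 0
  c5 r2c2: 32 / 7 / 4

PE[2][2].acc = 32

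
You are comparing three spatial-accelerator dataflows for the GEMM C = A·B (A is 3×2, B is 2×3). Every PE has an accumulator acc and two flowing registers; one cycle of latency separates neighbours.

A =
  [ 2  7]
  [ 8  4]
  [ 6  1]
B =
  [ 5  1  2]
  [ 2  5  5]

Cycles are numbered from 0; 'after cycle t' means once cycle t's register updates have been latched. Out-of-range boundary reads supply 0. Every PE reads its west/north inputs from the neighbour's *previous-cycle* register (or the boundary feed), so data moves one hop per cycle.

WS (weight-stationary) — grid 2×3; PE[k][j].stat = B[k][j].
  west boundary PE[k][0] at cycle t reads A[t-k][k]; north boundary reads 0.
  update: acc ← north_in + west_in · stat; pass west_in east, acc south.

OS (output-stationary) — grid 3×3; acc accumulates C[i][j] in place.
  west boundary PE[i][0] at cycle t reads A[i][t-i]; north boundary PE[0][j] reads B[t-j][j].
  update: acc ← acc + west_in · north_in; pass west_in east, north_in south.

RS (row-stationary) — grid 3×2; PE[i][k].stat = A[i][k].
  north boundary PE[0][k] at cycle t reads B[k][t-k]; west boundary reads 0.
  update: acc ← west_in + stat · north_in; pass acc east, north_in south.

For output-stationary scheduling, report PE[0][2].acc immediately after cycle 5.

PE[0][2].acc = 39

Tracing OS — 3×3 array, target PE[0][2]:
  after 0 — PE[0][1] acc=0, pass-E 0, pass-S 0
  after 0 — PE[0][2] acc=0, pass-E 0, pass-S 0
  after 1 — PE[0][1] acc=2, pass-E 2, pass-S 1
  after 1 — PE[0][2] acc=0, pass-E 0, pass-S 0
  after 2 — PE[0][1] acc=37, pass-E 7, pass-S 5
  after 2 — PE[0][2] acc=4, pass-E 2, pass-S 2
  after 3 — PE[0][1] acc=37, pass-E 0, pass-S 0
  after 3 — PE[0][2] acc=39, pass-E 7, pass-S 5
  after 4 — PE[0][1] acc=37, pass-E 0, pass-S 0
  after 4 — PE[0][2] acc=39, pass-E 0, pass-S 0
  after 5 — PE[0][1] acc=37, pass-E 0, pass-S 0
  after 5 — PE[0][2] acc=39, pass-E 0, pass-S 0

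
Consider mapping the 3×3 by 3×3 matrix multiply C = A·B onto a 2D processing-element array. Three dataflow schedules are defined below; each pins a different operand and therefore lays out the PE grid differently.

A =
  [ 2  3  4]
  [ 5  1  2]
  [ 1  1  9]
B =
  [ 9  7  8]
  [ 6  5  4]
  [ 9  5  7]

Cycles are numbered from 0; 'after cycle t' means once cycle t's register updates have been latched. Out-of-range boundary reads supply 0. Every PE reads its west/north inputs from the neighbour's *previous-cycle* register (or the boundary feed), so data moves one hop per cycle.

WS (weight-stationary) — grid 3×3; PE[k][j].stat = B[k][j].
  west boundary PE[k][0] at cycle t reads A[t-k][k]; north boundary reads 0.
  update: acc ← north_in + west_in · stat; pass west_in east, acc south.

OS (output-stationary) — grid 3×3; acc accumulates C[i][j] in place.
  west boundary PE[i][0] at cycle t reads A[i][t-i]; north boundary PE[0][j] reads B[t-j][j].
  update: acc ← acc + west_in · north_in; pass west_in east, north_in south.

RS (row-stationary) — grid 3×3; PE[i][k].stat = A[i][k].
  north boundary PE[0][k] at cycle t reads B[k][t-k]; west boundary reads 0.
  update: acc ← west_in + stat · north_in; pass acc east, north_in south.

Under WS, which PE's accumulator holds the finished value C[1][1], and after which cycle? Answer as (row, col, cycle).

WS — PE[2][1] is where C[1][1] collects:
  cycle 0: PE[2][1] → acc 0, east 0, south 0
  cycle 1: PE[2][1] → acc 0, east 0, south 0
  cycle 2: PE[2][1] → acc 0, east 0, south 0
  cycle 3: PE[2][1] → acc 49, east 4, south 49
  cycle 4: PE[2][1] → acc 50, east 2, south 50

(row, col, cycle) = (2, 1, 4)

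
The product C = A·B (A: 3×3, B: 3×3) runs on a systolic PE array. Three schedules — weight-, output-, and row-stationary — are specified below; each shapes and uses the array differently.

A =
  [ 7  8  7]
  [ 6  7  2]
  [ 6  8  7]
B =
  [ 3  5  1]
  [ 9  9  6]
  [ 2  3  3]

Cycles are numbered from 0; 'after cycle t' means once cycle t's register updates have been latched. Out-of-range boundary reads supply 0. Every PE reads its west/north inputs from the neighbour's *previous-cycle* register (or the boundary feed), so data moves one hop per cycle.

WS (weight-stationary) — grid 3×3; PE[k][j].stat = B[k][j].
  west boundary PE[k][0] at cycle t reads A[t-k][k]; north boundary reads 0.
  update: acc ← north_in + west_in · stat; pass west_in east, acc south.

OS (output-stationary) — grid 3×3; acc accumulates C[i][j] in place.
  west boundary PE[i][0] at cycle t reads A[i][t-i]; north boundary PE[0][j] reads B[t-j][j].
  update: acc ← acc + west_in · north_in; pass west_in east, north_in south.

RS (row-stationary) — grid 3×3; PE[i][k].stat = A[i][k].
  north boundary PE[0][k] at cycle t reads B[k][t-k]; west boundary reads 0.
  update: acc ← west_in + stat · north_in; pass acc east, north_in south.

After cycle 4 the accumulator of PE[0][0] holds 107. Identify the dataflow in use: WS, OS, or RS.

— WS: 3×3; PE[0][0] trace:
  t=0 PE[0][0]: acc=21 h=7 v=21
  t=1 PE[0][0]: acc=18 h=6 v=18
  t=2 PE[0][0]: acc=18 h=6 v=18
  t=3 PE[0][0]: acc=0 h=0 v=0
  t=4 PE[0][0]: acc=0 h=0 v=0
— OS: 3×3; PE[0][0] trace:
  t=0 PE[0][0]: acc=21 h=7 v=3
  t=1 PE[0][0]: acc=93 h=8 v=9
  t=2 PE[0][0]: acc=107 h=7 v=2
  t=3 PE[0][0]: acc=107 h=0 v=0
  t=4 PE[0][0]: acc=107 h=0 v=0
— RS: 3×3; PE[0][0] trace:
  t=0 PE[0][0]: acc=21 h=21 v=3
  t=1 PE[0][0]: acc=35 h=35 v=5
  t=2 PE[0][0]: acc=7 h=7 v=1
  t=3 PE[0][0]: acc=0 h=0 v=0
  t=4 PE[0][0]: acc=0 h=0 v=0

dataflow = OS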